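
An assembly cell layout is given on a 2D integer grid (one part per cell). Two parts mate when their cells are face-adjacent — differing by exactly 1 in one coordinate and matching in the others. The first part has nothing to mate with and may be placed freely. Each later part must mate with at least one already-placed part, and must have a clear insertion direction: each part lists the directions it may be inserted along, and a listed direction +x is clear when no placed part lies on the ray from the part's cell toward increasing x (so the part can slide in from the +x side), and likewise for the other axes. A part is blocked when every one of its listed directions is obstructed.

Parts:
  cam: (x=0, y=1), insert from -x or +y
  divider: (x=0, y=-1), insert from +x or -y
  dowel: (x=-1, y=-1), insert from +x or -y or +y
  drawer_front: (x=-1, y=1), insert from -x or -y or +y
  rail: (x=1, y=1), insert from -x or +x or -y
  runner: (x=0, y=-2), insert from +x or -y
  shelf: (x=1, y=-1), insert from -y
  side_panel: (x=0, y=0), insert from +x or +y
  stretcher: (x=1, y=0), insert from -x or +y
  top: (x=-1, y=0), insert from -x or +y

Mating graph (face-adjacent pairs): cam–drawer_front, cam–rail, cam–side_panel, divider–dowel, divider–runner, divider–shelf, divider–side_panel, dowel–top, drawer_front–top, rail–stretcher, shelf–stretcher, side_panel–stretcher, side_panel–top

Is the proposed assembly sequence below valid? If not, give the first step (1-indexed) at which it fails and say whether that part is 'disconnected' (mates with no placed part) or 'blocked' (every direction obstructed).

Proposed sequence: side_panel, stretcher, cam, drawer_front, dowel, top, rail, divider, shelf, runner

1. side_panel@(0, 0) [+x clear] — {side_panel}
2. stretcher@(1, 0) [+y clear] — {side_panel, stretcher}
3. cam@(0, 1) [-x clear] — {cam, side_panel, stretcher}
4. drawer_front@(-1, 1) [-x clear] — {cam, drawer_front, side_panel, stretcher}
5. dowel@(-1, -1) — no placed neighbour ⇒ disconnected

Invalid at step 5 (disconnected)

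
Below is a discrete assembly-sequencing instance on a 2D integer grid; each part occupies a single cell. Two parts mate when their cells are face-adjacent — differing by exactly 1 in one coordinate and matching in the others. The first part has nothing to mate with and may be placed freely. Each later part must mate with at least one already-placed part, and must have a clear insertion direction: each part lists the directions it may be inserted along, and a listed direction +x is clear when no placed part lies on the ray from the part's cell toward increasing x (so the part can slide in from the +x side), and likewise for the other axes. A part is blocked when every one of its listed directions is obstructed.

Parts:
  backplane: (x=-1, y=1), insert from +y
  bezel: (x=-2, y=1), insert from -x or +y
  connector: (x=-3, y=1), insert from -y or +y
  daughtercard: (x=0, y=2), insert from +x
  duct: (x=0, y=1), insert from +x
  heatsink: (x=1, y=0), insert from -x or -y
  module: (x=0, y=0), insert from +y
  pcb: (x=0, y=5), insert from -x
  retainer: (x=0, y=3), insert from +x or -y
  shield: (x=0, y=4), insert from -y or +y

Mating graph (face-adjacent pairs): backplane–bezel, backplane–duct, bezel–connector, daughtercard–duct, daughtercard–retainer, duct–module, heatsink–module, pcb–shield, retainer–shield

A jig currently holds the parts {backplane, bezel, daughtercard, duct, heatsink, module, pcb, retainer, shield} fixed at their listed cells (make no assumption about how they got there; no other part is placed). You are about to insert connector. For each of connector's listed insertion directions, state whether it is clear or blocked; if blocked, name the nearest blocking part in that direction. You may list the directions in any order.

-y: ray from connector(-3, 1) has no placed part ⇒ clear
+y: ray from connector(-3, 1) has no placed part ⇒ clear

+y: clear; -y: clear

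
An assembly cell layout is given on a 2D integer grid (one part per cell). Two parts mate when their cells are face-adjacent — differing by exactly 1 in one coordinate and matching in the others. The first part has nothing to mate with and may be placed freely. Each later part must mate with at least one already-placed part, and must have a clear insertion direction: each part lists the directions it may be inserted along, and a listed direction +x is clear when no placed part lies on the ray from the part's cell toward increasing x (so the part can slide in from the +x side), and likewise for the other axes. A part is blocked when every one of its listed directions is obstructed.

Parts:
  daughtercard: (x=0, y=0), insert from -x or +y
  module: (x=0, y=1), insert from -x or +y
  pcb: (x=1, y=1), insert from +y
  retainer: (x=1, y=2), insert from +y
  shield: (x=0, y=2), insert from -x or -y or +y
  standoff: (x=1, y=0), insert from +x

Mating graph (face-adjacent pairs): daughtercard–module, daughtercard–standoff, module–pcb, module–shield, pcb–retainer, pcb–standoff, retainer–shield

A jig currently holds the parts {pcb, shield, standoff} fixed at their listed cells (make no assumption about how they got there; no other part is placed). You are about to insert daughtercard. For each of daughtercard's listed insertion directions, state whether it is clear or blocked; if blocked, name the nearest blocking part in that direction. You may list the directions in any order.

-x: ray from daughtercard(0, 0) has no placed part ⇒ clear
+y: nearest on ray is shield@(0, 2) ⇒ blocked

+y: blocked by shield; -x: clear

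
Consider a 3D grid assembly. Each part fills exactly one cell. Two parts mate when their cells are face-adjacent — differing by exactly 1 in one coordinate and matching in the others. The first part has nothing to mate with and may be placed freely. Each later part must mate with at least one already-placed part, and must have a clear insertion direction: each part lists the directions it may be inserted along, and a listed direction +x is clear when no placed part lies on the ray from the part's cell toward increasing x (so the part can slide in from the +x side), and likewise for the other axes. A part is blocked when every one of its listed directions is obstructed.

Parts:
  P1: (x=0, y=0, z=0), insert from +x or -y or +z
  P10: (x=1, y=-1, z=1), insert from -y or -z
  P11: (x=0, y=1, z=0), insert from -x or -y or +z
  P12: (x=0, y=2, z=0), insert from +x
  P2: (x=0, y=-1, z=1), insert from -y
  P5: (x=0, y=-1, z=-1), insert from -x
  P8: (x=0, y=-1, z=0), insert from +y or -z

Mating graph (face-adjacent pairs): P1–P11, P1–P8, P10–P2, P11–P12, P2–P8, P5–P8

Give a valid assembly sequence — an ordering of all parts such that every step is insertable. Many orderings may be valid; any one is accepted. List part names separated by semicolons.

1. P8@(0, -1, 0) [+y clear] — {P8}
2. P1@(0, 0, 0) [+x clear] — {P1, P8}
3. P11@(0, 1, 0) [-x clear] — {P1, P11, P8}
4. P12@(0, 2, 0) [+x clear] — {P1, P11, P12, P8}
5. P2@(0, -1, 1) [-y clear] — {P1, P11, P12, P2, P8}
6. P10@(1, -1, 1) [-y clear] — {P1, P10, P11, P12, P2, P8}
7. P5@(0, -1, -1) [-x clear] — {P1, P10, P11, P12, P2, P5, P8}

P8; P1; P11; P12; P2; P10; P5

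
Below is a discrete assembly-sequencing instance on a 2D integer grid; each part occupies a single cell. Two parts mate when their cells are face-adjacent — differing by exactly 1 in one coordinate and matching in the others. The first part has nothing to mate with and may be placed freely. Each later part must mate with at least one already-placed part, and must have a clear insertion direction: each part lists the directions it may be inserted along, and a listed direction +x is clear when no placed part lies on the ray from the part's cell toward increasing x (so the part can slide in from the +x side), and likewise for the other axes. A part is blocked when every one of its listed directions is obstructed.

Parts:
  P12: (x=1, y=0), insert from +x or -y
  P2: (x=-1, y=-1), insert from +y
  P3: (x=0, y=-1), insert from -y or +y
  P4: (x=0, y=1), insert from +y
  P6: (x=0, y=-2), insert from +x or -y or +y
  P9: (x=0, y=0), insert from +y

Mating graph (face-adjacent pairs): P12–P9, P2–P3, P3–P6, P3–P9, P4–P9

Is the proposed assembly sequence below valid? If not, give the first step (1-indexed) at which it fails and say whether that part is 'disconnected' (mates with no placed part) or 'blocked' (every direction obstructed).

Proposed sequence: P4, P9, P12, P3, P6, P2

Invalid at step 2 (blocked)

1. P4@(0, 1) [+y clear] — {P4}
2. P9@(0, 0) — +y all obstructed ⇒ blocked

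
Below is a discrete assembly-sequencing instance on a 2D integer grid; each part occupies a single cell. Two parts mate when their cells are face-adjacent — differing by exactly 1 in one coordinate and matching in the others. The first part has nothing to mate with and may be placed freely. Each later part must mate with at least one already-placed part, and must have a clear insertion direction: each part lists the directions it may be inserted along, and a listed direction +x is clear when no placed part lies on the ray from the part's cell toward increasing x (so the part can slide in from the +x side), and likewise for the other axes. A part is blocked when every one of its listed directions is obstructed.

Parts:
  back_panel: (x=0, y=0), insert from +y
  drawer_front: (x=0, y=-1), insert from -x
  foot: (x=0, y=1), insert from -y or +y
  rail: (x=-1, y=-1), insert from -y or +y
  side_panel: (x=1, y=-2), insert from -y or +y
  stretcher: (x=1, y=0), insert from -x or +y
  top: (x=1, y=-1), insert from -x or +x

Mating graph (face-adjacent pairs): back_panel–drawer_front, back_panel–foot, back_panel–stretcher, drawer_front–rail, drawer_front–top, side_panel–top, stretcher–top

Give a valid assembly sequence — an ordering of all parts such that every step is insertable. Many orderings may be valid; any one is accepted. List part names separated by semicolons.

1. drawer_front@(0, -1) [-x clear] — {drawer_front}
2. top@(1, -1) [+x clear] — {drawer_front, top}
3. back_panel@(0, 0) [+y clear] — {back_panel, drawer_front, top}
4. rail@(-1, -1) [-y clear] — {back_panel, drawer_front, rail, top}
5. foot@(0, 1) [+y clear] — {back_panel, drawer_front, foot, rail, top}
6. stretcher@(1, 0) [+y clear] — {back_panel, drawer_front, foot, rail, stretcher, top}
7. side_panel@(1, -2) [-y clear] — {back_panel, drawer_front, foot, rail, side_panel, stretcher, top}

drawer_front; top; back_panel; rail; foot; stretcher; side_panel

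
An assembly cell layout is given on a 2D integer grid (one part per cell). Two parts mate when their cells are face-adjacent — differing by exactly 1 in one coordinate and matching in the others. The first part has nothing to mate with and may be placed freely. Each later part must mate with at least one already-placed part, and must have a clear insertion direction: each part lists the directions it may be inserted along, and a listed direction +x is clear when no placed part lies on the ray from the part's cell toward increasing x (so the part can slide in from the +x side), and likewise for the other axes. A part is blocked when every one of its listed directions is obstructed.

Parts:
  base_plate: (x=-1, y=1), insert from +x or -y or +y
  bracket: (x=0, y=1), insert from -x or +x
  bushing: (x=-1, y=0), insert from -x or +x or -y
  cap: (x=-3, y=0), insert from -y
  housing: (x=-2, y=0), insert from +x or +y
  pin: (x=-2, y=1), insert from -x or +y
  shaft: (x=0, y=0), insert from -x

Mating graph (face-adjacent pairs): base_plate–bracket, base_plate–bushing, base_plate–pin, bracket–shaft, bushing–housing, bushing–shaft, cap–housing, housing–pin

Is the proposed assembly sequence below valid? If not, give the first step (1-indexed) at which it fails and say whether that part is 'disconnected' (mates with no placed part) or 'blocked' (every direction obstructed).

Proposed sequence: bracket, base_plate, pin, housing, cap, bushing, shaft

Invalid at step 7 (blocked)

1. bracket@(0, 1) [-x clear] — {bracket}
2. base_plate@(-1, 1) [-y clear] — {base_plate, bracket}
3. pin@(-2, 1) [-x clear] — {base_plate, bracket, pin}
4. housing@(-2, 0) [+x clear] — {base_plate, bracket, housing, pin}
5. cap@(-3, 0) [-y clear] — {base_plate, bracket, cap, housing, pin}
6. bushing@(-1, 0) [+x clear] — {base_plate, bracket, bushing, cap, housing, pin}
7. shaft@(0, 0) — -x all obstructed ⇒ blocked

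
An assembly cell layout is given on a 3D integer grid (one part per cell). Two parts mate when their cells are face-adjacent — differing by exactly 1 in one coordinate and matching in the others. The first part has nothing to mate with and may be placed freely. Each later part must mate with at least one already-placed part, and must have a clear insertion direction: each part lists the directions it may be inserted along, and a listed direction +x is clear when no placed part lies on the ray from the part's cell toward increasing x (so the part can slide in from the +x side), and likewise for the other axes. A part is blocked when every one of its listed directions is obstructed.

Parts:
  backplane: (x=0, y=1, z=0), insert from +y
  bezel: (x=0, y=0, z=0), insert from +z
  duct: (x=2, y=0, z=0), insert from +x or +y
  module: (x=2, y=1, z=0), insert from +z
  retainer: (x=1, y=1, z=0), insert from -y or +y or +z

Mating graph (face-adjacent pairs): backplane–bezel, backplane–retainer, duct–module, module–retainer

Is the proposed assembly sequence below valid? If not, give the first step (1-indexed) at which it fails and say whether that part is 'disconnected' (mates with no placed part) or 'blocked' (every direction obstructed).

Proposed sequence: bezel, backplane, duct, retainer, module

Invalid at step 3 (disconnected)

1. bezel@(0, 0, 0) [+z clear] — {bezel}
2. backplane@(0, 1, 0) [+y clear] — {backplane, bezel}
3. duct@(2, 0, 0) — no placed neighbour ⇒ disconnected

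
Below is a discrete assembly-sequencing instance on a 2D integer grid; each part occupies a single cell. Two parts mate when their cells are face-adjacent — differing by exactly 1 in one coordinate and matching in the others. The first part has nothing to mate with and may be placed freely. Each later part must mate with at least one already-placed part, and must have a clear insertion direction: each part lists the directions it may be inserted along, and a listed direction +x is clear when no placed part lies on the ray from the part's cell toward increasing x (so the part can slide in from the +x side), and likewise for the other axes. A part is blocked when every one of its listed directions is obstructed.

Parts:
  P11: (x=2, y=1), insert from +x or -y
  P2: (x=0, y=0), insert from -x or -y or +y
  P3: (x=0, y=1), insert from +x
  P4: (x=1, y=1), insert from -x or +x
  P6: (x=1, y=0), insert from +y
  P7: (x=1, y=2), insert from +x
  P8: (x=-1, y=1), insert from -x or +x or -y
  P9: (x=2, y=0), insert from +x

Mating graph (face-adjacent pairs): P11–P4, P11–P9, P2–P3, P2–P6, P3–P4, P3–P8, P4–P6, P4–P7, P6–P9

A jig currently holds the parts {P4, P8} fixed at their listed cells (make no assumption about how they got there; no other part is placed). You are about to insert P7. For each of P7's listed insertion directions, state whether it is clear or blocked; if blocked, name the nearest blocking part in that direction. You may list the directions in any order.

+x: ray from P7(1, 2) has no placed part ⇒ clear

+x: clear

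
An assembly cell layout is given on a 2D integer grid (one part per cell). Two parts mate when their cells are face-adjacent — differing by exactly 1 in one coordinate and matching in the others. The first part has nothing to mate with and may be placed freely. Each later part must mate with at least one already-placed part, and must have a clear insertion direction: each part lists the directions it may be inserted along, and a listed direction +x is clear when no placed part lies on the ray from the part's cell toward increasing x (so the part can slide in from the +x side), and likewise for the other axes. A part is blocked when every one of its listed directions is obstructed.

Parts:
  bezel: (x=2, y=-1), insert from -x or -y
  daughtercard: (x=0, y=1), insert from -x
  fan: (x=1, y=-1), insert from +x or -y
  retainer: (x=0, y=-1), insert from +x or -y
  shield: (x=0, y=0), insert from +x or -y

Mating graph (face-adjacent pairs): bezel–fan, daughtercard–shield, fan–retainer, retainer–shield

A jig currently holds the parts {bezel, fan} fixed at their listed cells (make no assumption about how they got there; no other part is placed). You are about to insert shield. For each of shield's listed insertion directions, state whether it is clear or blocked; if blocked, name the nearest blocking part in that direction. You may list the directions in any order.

+x: ray from shield(0, 0) has no placed part ⇒ clear
-y: ray from shield(0, 0) has no placed part ⇒ clear

+x: clear; -y: clear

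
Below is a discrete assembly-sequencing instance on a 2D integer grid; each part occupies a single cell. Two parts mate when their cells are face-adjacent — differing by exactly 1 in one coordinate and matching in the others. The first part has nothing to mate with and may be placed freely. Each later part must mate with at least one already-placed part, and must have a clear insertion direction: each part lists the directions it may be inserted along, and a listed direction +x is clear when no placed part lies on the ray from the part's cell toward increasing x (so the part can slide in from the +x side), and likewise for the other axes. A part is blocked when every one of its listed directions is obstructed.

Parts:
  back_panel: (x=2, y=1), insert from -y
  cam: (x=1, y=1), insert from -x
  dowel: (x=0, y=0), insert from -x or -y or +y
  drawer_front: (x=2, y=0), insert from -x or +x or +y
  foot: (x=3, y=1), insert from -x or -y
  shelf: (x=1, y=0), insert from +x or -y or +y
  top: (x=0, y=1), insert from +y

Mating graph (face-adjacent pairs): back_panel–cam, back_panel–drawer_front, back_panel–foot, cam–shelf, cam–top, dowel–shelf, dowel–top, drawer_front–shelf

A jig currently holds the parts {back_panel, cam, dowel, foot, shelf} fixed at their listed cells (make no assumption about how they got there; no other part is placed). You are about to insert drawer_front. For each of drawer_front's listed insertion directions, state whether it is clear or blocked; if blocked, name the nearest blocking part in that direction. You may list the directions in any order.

-x: nearest on ray is shelf@(1, 0) ⇒ blocked
+x: ray from drawer_front(2, 0) has no placed part ⇒ clear
+y: nearest on ray is back_panel@(2, 1) ⇒ blocked

+x: clear; +y: blocked by back_panel; -x: blocked by shelf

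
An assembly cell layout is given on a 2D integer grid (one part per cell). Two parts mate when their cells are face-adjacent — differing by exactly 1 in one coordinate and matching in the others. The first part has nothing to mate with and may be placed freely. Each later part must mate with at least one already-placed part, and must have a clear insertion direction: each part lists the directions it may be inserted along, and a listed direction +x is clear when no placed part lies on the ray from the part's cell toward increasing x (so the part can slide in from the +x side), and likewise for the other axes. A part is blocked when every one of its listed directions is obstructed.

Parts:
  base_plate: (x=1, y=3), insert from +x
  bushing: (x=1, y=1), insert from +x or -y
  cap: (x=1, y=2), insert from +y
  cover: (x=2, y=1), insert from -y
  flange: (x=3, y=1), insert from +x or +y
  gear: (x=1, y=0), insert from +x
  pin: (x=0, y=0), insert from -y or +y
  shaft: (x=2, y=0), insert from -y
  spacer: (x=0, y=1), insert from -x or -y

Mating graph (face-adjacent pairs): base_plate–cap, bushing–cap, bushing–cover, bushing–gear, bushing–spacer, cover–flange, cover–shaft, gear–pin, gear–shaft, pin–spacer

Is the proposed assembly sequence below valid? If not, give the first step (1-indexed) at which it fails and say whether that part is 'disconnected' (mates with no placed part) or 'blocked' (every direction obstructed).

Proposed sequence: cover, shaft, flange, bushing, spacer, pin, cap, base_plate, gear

1. cover@(2, 1) [-y clear] — {cover}
2. shaft@(2, 0) [-y clear] — {cover, shaft}
3. flange@(3, 1) [+x clear] — {cover, flange, shaft}
4. bushing@(1, 1) [-y clear] — {bushing, cover, flange, shaft}
5. spacer@(0, 1) [-x clear] — {bushing, cover, flange, shaft, spacer}
6. pin@(0, 0) [-y clear] — {bushing, cover, flange, pin, shaft, spacer}
7. cap@(1, 2) [+y clear] — {bushing, cap, cover, flange, pin, shaft, spacer}
8. base_plate@(1, 3) [+x clear] — {base_plate, bushing, cap, cover, flange, pin, shaft, spacer}
9. gear@(1, 0) — +x all obstructed ⇒ blocked

Invalid at step 9 (blocked)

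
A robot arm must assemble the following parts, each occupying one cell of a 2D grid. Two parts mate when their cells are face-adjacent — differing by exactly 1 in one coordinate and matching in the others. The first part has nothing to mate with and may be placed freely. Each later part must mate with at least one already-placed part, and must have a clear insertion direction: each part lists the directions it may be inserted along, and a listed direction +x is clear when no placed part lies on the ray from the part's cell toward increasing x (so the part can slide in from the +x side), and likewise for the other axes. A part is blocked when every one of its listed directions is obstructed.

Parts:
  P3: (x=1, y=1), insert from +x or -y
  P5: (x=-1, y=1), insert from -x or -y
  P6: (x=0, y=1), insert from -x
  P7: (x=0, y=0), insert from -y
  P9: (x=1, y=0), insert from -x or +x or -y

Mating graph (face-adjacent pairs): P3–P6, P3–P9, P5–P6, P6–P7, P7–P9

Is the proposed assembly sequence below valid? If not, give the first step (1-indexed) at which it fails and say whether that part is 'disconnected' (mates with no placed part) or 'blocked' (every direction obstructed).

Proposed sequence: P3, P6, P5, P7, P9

Valid

1. P3@(1, 1) [+x clear] — {P3}
2. P6@(0, 1) [-x clear] — {P3, P6}
3. P5@(-1, 1) [-x clear] — {P3, P5, P6}
4. P7@(0, 0) [-y clear] — {P3, P5, P6, P7}
5. P9@(1, 0) [+x clear] — {P3, P5, P6, P7, P9}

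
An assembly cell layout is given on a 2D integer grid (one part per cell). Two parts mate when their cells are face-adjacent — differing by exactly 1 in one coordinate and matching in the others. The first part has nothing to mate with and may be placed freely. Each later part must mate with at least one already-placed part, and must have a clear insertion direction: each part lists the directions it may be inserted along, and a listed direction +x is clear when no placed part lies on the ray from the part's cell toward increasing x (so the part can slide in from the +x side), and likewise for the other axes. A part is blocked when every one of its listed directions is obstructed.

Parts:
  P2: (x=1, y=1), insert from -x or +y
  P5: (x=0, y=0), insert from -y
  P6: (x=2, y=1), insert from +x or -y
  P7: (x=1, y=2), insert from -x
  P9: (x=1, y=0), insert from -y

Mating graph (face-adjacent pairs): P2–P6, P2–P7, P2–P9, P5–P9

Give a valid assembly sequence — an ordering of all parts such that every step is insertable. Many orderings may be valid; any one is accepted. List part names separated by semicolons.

P9; P2; P6; P7; P5

1. P9@(1, 0) [-y clear] — {P9}
2. P2@(1, 1) [-x clear] — {P2, P9}
3. P6@(2, 1) [+x clear] — {P2, P6, P9}
4. P7@(1, 2) [-x clear] — {P2, P6, P7, P9}
5. P5@(0, 0) [-y clear] — {P2, P5, P6, P7, P9}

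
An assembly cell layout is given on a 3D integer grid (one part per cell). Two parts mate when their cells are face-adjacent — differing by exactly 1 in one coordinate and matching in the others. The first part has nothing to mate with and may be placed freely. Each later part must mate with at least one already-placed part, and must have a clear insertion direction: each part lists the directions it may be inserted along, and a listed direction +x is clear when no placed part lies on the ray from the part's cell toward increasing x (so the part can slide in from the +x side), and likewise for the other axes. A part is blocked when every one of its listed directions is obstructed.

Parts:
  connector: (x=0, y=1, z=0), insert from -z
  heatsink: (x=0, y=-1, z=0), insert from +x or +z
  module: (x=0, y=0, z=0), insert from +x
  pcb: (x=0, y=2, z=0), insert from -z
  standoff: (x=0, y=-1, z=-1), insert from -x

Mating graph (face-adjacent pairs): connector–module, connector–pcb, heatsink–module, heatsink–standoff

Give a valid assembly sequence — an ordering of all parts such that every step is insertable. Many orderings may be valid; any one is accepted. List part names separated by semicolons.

1. heatsink@(0, -1, 0) [+x clear] — {heatsink}
2. standoff@(0, -1, -1) [-x clear] — {heatsink, standoff}
3. module@(0, 0, 0) [+x clear] — {heatsink, module, standoff}
4. connector@(0, 1, 0) [-z clear] — {connector, heatsink, module, standoff}
5. pcb@(0, 2, 0) [-z clear] — {connector, heatsink, module, pcb, standoff}

heatsink; standoff; module; connector; pcb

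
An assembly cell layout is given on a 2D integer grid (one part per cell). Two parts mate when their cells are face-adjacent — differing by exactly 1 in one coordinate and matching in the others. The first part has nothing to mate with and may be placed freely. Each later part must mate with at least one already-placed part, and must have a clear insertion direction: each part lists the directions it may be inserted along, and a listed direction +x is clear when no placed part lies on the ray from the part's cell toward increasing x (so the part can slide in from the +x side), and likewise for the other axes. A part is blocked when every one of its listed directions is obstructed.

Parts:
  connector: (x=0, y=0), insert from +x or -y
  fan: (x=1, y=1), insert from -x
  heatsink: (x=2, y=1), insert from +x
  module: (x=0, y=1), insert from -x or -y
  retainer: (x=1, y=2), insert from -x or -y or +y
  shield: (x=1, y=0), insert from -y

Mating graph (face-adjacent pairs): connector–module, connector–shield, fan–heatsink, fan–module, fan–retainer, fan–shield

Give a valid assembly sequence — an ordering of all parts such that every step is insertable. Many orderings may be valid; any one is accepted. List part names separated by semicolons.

shield; connector; fan; module; heatsink; retainer

1. shield@(1, 0) [-y clear] — {shield}
2. connector@(0, 0) [-y clear] — {connector, shield}
3. fan@(1, 1) [-x clear] — {connector, fan, shield}
4. module@(0, 1) [-x clear] — {connector, fan, module, shield}
5. heatsink@(2, 1) [+x clear] — {connector, fan, heatsink, module, shield}
6. retainer@(1, 2) [-x clear] — {connector, fan, heatsink, module, retainer, shield}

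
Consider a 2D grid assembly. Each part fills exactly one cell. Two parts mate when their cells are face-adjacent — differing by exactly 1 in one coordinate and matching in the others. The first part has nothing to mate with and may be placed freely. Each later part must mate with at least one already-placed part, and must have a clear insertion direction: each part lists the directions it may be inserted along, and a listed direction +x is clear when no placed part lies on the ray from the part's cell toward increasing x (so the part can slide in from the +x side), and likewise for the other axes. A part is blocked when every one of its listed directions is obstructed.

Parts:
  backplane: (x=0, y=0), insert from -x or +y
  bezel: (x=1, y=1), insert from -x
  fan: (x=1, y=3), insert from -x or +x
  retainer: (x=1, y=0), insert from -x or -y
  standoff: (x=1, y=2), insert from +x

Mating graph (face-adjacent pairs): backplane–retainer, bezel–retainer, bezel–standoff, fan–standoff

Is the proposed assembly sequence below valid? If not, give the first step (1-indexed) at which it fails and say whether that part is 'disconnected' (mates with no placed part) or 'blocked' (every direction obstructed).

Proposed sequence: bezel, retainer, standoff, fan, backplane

1. bezel@(1, 1) [-x clear] — {bezel}
2. retainer@(1, 0) [-x clear] — {bezel, retainer}
3. standoff@(1, 2) [+x clear] — {bezel, retainer, standoff}
4. fan@(1, 3) [-x clear] — {bezel, fan, retainer, standoff}
5. backplane@(0, 0) [-x clear] — {backplane, bezel, fan, retainer, standoff}

Valid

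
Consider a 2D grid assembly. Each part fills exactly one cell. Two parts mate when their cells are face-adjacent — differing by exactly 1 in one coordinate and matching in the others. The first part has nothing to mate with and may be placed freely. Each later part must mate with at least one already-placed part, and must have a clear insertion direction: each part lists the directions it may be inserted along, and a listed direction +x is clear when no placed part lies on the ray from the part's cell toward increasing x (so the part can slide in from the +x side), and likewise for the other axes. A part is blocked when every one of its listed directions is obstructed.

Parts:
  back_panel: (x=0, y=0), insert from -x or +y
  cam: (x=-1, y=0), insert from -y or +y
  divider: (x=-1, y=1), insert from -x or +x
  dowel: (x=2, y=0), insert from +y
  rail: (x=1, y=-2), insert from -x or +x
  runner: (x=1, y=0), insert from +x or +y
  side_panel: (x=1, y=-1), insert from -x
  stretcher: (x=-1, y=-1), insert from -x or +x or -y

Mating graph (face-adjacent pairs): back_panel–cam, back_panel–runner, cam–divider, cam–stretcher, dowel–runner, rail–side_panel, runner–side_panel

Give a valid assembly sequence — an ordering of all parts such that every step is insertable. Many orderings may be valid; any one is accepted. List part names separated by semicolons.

1. rail@(1, -2) [-x clear] — {rail}
2. side_panel@(1, -1) [-x clear] — {rail, side_panel}
3. runner@(1, 0) [+x clear] — {rail, runner, side_panel}
4. dowel@(2, 0) [+y clear] — {dowel, rail, runner, side_panel}
5. back_panel@(0, 0) [-x clear] — {back_panel, dowel, rail, runner, side_panel}
6. cam@(-1, 0) [-y clear] — {back_panel, cam, dowel, rail, runner, side_panel}
7. stretcher@(-1, -1) [-x clear] — {back_panel, cam, dowel, rail, runner, side_panel, stretcher}
8. divider@(-1, 1) [-x clear] — {back_panel, cam, divider, dowel, rail, runner, side_panel, stretcher}

rail; side_panel; runner; dowel; back_panel; cam; stretcher; divider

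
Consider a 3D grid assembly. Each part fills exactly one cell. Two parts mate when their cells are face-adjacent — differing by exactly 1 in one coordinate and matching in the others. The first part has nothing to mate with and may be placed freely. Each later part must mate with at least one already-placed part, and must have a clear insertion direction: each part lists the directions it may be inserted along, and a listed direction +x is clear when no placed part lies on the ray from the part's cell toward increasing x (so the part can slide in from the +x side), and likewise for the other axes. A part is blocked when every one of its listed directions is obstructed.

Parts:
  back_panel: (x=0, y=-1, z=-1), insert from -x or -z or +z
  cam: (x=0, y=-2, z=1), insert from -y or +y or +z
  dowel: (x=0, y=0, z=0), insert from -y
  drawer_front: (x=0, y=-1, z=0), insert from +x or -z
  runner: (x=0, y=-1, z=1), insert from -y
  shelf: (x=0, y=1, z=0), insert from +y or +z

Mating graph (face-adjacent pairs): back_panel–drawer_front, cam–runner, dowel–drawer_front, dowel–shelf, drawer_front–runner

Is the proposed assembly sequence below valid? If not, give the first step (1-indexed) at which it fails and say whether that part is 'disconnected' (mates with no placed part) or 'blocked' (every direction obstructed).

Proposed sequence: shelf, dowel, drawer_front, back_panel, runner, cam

Valid

1. shelf@(0, 1, 0) [+y clear] — {shelf}
2. dowel@(0, 0, 0) [-y clear] — {dowel, shelf}
3. drawer_front@(0, -1, 0) [+x clear] — {dowel, drawer_front, shelf}
4. back_panel@(0, -1, -1) [-x clear] — {back_panel, dowel, drawer_front, shelf}
5. runner@(0, -1, 1) [-y clear] — {back_panel, dowel, drawer_front, runner, shelf}
6. cam@(0, -2, 1) [-y clear] — {back_panel, cam, dowel, drawer_front, runner, shelf}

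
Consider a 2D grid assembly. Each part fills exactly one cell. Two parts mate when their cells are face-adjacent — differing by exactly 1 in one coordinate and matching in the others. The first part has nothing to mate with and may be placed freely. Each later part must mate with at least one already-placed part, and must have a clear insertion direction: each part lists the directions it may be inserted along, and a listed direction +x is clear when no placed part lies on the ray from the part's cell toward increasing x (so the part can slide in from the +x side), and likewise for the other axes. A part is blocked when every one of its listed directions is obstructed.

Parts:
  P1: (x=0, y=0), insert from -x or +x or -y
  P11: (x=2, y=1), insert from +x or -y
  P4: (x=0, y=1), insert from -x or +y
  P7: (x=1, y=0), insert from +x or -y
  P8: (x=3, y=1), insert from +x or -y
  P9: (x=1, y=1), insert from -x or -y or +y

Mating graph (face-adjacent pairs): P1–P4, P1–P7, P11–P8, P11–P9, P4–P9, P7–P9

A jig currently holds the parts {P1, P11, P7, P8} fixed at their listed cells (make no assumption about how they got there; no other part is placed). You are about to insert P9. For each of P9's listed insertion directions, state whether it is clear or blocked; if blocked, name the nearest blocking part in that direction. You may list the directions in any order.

+y: clear; -x: clear; -y: blocked by P7

-x: ray from P9(1, 1) has no placed part ⇒ clear
-y: nearest on ray is P7@(1, 0) ⇒ blocked
+y: ray from P9(1, 1) has no placed part ⇒ clear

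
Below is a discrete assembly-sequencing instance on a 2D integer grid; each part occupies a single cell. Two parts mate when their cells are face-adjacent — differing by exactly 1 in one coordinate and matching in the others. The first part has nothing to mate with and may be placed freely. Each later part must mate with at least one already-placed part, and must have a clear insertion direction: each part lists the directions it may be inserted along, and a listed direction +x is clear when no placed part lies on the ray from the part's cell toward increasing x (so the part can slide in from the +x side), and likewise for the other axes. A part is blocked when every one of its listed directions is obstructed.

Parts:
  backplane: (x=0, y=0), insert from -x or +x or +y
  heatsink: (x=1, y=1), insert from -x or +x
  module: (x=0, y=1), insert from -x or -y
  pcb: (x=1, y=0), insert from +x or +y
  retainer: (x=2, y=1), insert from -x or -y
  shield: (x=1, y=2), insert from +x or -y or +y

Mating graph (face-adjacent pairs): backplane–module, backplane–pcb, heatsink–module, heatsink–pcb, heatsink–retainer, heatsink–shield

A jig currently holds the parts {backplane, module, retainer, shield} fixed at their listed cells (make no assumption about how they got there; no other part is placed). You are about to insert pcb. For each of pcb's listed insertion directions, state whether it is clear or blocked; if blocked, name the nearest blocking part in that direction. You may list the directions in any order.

+x: ray from pcb(1, 0) has no placed part ⇒ clear
+y: nearest on ray is shield@(1, 2) ⇒ blocked

+x: clear; +y: blocked by shield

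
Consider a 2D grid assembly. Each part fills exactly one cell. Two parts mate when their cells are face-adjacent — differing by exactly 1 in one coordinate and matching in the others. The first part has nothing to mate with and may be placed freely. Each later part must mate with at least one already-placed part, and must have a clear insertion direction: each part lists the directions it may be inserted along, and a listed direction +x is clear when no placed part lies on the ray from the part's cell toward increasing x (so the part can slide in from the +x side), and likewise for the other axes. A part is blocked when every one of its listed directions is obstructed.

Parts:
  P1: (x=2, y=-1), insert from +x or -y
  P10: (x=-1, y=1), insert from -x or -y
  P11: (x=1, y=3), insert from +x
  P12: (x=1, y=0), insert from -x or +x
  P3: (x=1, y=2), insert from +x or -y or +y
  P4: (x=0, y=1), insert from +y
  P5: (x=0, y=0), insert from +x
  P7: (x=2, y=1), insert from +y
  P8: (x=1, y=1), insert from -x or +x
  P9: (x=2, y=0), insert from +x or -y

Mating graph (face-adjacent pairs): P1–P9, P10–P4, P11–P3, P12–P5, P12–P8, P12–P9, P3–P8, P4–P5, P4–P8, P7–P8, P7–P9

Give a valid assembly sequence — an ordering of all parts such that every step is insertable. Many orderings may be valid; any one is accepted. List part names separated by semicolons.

1. P3@(1, 2) [+x clear] — {P3}
2. P8@(1, 1) [-x clear] — {P3, P8}
3. P4@(0, 1) [+y clear] — {P3, P4, P8}
4. P5@(0, 0) [+x clear] — {P3, P4, P5, P8}
5. P12@(1, 0) [+x clear] — {P12, P3, P4, P5, P8}
6. P11@(1, 3) [+x clear] — {P11, P12, P3, P4, P5, P8}
7. P7@(2, 1) [+y clear] — {P11, P12, P3, P4, P5, P7, P8}
8. P9@(2, 0) [+x clear] — {P11, P12, P3, P4, P5, P7, P8, P9}
9. P1@(2, -1) [+x clear] — {P1, P11, P12, P3, P4, P5, P7, P8, P9}
10. P10@(-1, 1) [-x clear] — {P1, P10, P11, P12, P3, P4, P5, P7, P8, P9}

P3; P8; P4; P5; P12; P11; P7; P9; P1; P10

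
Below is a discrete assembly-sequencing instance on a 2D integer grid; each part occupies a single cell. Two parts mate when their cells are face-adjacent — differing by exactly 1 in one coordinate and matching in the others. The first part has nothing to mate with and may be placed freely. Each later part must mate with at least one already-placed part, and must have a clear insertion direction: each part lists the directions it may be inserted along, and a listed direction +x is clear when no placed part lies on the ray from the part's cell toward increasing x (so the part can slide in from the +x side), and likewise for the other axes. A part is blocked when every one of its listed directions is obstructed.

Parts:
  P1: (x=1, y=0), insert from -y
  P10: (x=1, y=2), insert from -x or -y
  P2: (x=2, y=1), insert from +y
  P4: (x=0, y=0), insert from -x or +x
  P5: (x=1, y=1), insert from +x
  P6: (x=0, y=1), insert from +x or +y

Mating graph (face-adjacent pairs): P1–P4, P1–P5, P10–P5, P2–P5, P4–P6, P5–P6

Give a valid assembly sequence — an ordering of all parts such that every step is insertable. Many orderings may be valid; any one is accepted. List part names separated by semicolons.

1. P6@(0, 1) [+x clear] — {P6}
2. P5@(1, 1) [+x clear] — {P5, P6}
3. P10@(1, 2) [-x clear] — {P10, P5, P6}
4. P1@(1, 0) [-y clear] — {P1, P10, P5, P6}
5. P2@(2, 1) [+y clear] — {P1, P10, P2, P5, P6}
6. P4@(0, 0) [-x clear] — {P1, P10, P2, P4, P5, P6}

P6; P5; P10; P1; P2; P4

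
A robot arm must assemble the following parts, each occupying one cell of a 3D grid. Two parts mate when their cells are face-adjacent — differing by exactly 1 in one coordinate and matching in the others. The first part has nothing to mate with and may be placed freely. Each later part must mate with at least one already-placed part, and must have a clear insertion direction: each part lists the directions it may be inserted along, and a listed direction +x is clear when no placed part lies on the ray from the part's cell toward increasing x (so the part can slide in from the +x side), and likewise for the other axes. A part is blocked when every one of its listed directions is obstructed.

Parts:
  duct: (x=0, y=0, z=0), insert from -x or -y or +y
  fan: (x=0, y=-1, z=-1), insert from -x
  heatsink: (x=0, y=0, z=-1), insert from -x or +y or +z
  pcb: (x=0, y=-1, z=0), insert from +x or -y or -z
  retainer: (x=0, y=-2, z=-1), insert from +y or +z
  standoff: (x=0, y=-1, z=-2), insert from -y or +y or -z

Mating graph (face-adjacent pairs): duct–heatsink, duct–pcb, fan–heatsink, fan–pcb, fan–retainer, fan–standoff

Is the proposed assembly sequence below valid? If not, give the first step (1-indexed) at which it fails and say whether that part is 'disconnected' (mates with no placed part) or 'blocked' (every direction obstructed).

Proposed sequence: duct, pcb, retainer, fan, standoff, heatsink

Invalid at step 3 (disconnected)

1. duct@(0, 0, 0) [-x clear] — {duct}
2. pcb@(0, -1, 0) [+x clear] — {duct, pcb}
3. retainer@(0, -2, -1) — no placed neighbour ⇒ disconnected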